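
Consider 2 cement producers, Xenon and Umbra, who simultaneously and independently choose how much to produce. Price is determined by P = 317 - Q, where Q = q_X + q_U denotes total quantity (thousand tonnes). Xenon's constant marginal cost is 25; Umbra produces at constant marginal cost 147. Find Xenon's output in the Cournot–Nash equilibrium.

138

Xenon's profit: π_X = (317 - Q)q_X - (25q_X). Setting ∂π_X/∂q_X = 0: 292 - 2q_X - (q_U) = 0.
Umbra's first-order condition: 170 - 2q_U - (q_X) = 0.
Rearranging gives the reaction functions q_X = (292 - q_U)/2 and q_U = (170 - q_X)/2.
Substituting one into the other gives q_X = 138 and q_U = 16.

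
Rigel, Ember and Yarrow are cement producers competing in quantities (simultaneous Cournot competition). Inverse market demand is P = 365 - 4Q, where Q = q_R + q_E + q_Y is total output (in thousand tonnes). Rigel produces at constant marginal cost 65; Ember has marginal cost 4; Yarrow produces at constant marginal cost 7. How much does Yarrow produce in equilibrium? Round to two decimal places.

Rigel's profit: π_R = (365 - 4Q)q_R - (65q_R). Setting ∂π_R/∂q_R = 0: 300 - 8q_R - 4(q_E + q_Y) = 0.
Ember's profit: π_E = (365 - 4Q)q_E - (4q_E). Setting ∂π_E/∂q_E = 0: 361 - 8q_E - 4(q_R + q_Y) = 0.
Yarrow's first-order condition: 358 - 8q_Y - 4(q_R + q_E) = 0.
Adding the 3 first-order conditions: 1019 − 16Q = 0, so Q = 1019/16.
Back-substituting: q_R = (300 − 1019/4)/4 = 181/16, q_E = (361 − 1019/4)/4 = 425/16, q_Y = (358 − 1019/4)/4 = 413/16.

25.81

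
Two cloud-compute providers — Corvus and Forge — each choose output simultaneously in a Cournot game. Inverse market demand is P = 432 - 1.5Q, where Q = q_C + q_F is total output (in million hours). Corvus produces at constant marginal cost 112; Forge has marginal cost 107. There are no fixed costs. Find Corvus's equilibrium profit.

7350

Corvus's profit: π_C = (432 - 1.5Q)q_C - (112q_C). Setting ∂π_C/∂q_C = 0: 320 - 3q_C - (3/2)(q_F) = 0.
Forge's profit: π_F = (432 - 1.5Q)q_F - (107q_F). Setting ∂π_F/∂q_F = 0: 325 - 3q_F - (3/2)(q_C) = 0.
So q_C = (320 - (3/2)q_F)/3 and q_F = (325 - (3/2)q_C)/3.
Substituting one into the other gives q_C = 70 and q_F = 220/3.
Price P = 432 - (3/2)·(430/3) = 217.
Corvus's profit: (217 - 112)·70 = 7350.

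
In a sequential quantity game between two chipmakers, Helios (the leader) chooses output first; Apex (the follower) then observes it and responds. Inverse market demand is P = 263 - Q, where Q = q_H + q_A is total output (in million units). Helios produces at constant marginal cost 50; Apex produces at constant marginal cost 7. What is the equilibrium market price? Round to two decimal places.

92.50

The follower Apex best-responds to any q_H: π_A = (263 - Q)q_A - 7q_A.
Follower FOC: 256 - q_H - 2q_A = 0, so q_A(q_H) = (256 - q_H)/2.
The leader anticipates this reaction. Substituting into P = 263 - Q gives P = 135 - (1/2)q_H, so π_H = (135 - (1/2)q_H)q_H - 50q_H.
Leader FOC: 85 - q_H = 0, so q_H = 85.
Then q_A = (256 - 85)/2 = 171/2.
Total output Q = 341/2, so price P = 263 - 341/2 = 185/2.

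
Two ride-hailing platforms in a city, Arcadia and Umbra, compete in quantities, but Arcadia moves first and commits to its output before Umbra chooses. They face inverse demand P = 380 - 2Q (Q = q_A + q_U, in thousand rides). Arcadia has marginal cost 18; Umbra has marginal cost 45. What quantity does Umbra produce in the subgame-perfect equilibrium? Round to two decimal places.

The follower Umbra best-responds to any q_A: π_U = (380 - 2Q)q_U - 45q_U.
∂π_U/∂q_U = 335 - 2q_A - 4q_U = 0 gives the reaction function q_U = (335 - 2q_A)/4.
Arcadia substitutes q_U(q_A) into its own profit: π_A = q_A(380 - 2q_A - (335 - 2q_A)/2) - 18q_A = (425/2 - q_A)q_A - 18q_A.
Leader FOC: 389/2 - 2q_A = 0, so q_A = 389/4.
Then q_U = (335 - 2·(389/4))/4 = 281/8.

35.13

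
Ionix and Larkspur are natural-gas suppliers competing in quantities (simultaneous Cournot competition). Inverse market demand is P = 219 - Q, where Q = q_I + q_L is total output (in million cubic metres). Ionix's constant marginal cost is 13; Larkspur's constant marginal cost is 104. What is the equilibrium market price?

112

Ionix's profit: π_I = (219 - Q)q_I - (13q_I). Setting ∂π_I/∂q_I = 0: 206 - 2q_I - (q_L) = 0.
Larkspur's profit: π_L = (219 - Q)q_L - (104q_L). Setting ∂π_L/∂q_L = 0: 115 - 2q_L - (q_I) = 0.
So q_I = (206 - q_L)/2 and q_L = (115 - q_I)/2.
Substituting one into the other gives q_I = 99 and q_L = 8.
Total output Q = 107, so price P = 219 - 107 = 112.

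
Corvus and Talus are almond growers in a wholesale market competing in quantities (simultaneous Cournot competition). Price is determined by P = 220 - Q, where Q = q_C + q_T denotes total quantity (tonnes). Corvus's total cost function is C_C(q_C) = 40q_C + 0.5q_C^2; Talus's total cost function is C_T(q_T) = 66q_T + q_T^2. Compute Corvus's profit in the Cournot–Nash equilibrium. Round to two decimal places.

Corvus's profit: π_C = (220 - Q)q_C - (40q_C + (1/2)q_C²). Setting ∂π_C/∂q_C = 0: 180 - 3q_C - (q_T) = 0.
Talus's profit: π_T = (220 - Q)q_T - (66q_T + q_T²). Setting ∂π_T/∂q_T = 0: 154 - 4q_T - (q_C) = 0.
Best responses: q_C = (180 - q_T)/3, q_T = (154 - q_C)/4.
Solving the pair: q_C = 566/11, q_T = 282/11.
Price P = 220 - 848/11 = 1572/11.
Corvus's profit: (1572/11)·(566/11) - 40·(566/11) - (1/2)(566/11)² = 3971.3554.

3971.36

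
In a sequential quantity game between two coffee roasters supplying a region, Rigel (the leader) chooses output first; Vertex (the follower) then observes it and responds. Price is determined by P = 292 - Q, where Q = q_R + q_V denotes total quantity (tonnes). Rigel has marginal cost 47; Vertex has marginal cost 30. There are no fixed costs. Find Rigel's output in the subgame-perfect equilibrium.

Solve by backward induction. Given q_R, the follower Vertex maximises π_V = (292 - q_R - q_V)q_V - 30q_V.
∂π_V/∂q_V = 262 - q_R - 2q_V = 0 gives the reaction function q_V = (262 - q_R)/2.
The leader anticipates this reaction. Substituting into P = 292 - Q gives P = 161 - (1/2)q_R, so π_R = (161 - (1/2)q_R)q_R - 47q_R.
Maximising: ∂π_R/∂q_R = 114 - q_R = 0, giving q_R = 114.
Then q_V = (262 - 114)/2 = 74.

114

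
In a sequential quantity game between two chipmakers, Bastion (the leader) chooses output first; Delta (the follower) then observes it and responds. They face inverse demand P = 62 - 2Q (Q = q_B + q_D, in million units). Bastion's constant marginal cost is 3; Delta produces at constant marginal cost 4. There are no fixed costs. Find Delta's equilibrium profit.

98

The follower Delta best-responds to any q_B: π_D = (62 - 2Q)q_D - 4q_D.
Follower FOC: 58 - 2q_B - 4q_D = 0, so q_D(q_B) = (58 - 2q_B)/4.
Bastion substitutes q_D(q_B) into its own profit: π_B = q_B(62 - 2q_B - (58 - 2q_B)/2) - 3q_B = (33 - q_B)q_B - 3q_B.
The leader's first-order condition 30 - 2q_B = 0 yields q_B = 15.
Then q_D = (58 - 2·15)/4 = 7.
Price P = 62 - 2·22 = 18.
Delta's profit: (18 - 4)·7 = 98.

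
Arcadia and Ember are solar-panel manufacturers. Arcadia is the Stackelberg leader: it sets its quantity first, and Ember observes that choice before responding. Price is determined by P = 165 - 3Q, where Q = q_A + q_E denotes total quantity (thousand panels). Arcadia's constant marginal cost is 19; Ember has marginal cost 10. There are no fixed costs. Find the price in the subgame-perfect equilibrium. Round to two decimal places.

Solve by backward induction. Given q_A, the follower Ember maximises π_E = (165 - 3q_A - 3q_E)q_E - 10q_E.
Setting the follower's marginal profit to zero, 155 - 3q_A - 6q_E = 0, i.e. q_E = (155 - 3q_A)/6.
Arcadia substitutes q_E(q_A) into its own profit: π_A = q_A(165 - 3q_A - (155 - 3q_A)/2) - 19q_A = (175/2 - (3/2)q_A)q_A - 19q_A.
The leader's first-order condition 137/2 - 3q_A = 0 yields q_A = 137/6.
Then q_E = (155 - 3·(137/6))/6 = 173/12.
Total output Q = 149/4, so price P = 165 - 3·(149/4) = 213/4.

53.25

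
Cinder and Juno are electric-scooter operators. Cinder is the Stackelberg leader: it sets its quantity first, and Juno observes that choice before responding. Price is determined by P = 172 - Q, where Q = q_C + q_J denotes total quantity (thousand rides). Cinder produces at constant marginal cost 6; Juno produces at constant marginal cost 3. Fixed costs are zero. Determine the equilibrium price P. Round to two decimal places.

46.75

The follower Juno best-responds to any q_C: π_J = (172 - Q)q_J - 3q_J.
∂π_J/∂q_J = 169 - q_C - 2q_J = 0 gives the reaction function q_J = (169 - q_C)/2.
The leader anticipates this reaction. Substituting into P = 172 - Q gives P = 175/2 - (1/2)q_C, so π_C = (175/2 - (1/2)q_C)q_C - 6q_C.
The leader's first-order condition 163/2 - q_C = 0 yields q_C = 163/2.
Then q_J = (169 - 163/2)/2 = 175/4.
Total output Q = 501/4, so price P = 172 - 501/4 = 187/4.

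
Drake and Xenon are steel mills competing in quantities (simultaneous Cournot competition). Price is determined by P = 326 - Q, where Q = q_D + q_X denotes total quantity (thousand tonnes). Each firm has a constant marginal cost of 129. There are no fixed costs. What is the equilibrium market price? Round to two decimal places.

A representative firm's profit is π_i = q_i(326 - Q) - 129q_i.
Setting ∂π_i/∂q_i = 0 with rivals' quantities fixed: 197 - 2q_i - q_j = 0.
With identical firms every q_j equals q_i, so q_j = q_i and 197 = 3q_i, giving q_i = 197/3.
Total output Q = 394/3, so price P = 326 - 394/3 = 584/3.

194.67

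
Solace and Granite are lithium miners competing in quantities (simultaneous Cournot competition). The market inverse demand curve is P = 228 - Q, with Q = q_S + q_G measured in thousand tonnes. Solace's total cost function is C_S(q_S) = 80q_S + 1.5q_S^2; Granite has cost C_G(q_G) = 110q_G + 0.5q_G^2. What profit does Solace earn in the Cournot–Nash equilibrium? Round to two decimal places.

1355.56

Solace's profit: π_S = (228 - Q)q_S - (80q_S + (3/2)q_S²). Setting ∂π_S/∂q_S = 0: 148 - 5q_S - (q_G) = 0.
Granite's first-order condition: 118 - 3q_G - (q_S) = 0.
So q_S = (148 - q_G)/5 and q_G = (118 - q_S)/3.
Solving the pair: q_S = 163/7, q_G = 221/7.
Price P = 228 - 384/7 = 1212/7.
Solace's profit: (1212/7)·(163/7) - 80·(163/7) - (3/2)(163/7)² = 1355.5612.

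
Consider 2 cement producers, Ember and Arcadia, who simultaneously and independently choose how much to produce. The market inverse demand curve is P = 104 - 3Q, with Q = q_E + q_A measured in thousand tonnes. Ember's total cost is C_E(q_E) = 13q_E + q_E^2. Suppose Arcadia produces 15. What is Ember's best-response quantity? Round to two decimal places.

5.75

With the rival's output fixed at 15, Ember's profit is π_E = (104 - 3·15 - 3q_E)q_E - (13q_E + q_E²) = (59 - 3q_E)q_E - (13q_E + q_E²).
∂π_E/∂q_E = 46 - 8q_E = 0, so q_E = 23/4.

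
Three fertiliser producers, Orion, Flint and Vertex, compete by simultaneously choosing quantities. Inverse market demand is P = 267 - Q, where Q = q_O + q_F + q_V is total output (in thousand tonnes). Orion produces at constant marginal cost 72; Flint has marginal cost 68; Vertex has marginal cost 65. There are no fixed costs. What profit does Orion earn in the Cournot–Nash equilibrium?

Orion's profit: π_O = (267 - Q)q_O - (72q_O). Setting ∂π_O/∂q_O = 0: 195 - 2q_O - (q_F + q_V) = 0.
Flint's first-order condition: 199 - 2q_F - (q_O + q_V) = 0.
Vertex's profit: π_V = (267 - Q)q_V - (65q_V). Setting ∂π_V/∂q_V = 0: 202 - 2q_V - (q_O + q_F) = 0.
Adding the 3 first-order conditions: 596 − 4Q = 0, so Q = 149.
Back-substituting: q_O = (195 − 149) = 46, q_F = (199 − 149) = 50, q_V = (202 − 149) = 53.
Price P = 267 - 149 = 118.
Orion's profit: (118 - 72)·46 = 2116.

2116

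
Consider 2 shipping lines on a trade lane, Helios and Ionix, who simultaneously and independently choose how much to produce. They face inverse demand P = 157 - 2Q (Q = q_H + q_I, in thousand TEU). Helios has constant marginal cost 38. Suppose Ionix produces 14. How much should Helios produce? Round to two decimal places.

With the rival's output fixed at 14, Helios's profit is π_H = (157 - 2·14 - 2q_H)q_H - (38q_H) = (129 - 2q_H)q_H - (38q_H).
∂π_H/∂q_H = 91 - 4q_H = 0, so q_H = 91/4.

22.75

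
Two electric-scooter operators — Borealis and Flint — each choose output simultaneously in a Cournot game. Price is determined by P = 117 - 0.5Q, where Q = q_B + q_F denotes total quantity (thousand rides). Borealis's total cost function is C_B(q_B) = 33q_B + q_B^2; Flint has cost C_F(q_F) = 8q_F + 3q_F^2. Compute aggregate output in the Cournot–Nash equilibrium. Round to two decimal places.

39.45

Borealis's profit: π_B = (117 - 0.5Q)q_B - (33q_B + q_B²). Setting ∂π_B/∂q_B = 0: 84 - 3q_B - (1/2)(q_F) = 0.
Flint's first-order condition: 109 - 7q_F - (1/2)(q_B) = 0.
So q_B = (84 - (1/2)q_F)/3 and q_F = (109 - (1/2)q_B)/7.
Solving the pair: q_B = 25.7108, q_F = 1140/83.
Total output Q = 25.7108 + 1140/83 = 39.4458.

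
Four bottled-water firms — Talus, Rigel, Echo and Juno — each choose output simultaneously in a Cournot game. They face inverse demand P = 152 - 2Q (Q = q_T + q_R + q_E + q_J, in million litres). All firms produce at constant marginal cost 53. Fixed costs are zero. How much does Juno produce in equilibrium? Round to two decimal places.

Each firm earns π_i = (152 - 2Q)q_i - 53q_i.
Setting ∂π_i/∂q_i = 0 with rivals' quantities fixed: 99 - 4q_i - 2·Σ_{j≠i} q_j = 0.
By symmetry each firm produces the same amount; substituting Σ_{j≠i} q_j = 3q_i yields q_i = 99/10.

9.90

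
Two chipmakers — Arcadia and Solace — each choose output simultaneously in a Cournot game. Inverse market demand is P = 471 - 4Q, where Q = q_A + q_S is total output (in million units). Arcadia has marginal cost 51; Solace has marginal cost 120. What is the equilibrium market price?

Arcadia's profit: π_A = (471 - 4Q)q_A - (51q_A). Setting ∂π_A/∂q_A = 0: 420 - 8q_A - 4(q_S) = 0.
Solace's first-order condition: 351 - 8q_S - 4(q_A) = 0.
Rearranging gives the reaction functions q_A = (420 - 4q_S)/8 and q_S = (351 - 4q_A)/8.
Solving the pair: q_A = 163/4, q_S = 47/2.
Total output Q = 257/4, so price P = 471 - 4·(257/4) = 214.

214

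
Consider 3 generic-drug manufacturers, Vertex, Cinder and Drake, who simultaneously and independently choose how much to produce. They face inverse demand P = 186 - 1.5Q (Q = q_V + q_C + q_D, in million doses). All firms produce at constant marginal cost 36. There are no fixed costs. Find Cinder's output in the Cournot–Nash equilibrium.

25

A representative firm's profit is π_i = q_i(186 - 1.5Q) - 36q_i.
Setting ∂π_i/∂q_i = 0 with rivals' quantities fixed: 150 - 3q_i - (3/2)·Σ_{j≠i} q_j = 0.
With identical firms every q_j equals q_i, so Σ_{j≠i} q_j = 2q_i and 150 = 6q_i, giving q_i = 25.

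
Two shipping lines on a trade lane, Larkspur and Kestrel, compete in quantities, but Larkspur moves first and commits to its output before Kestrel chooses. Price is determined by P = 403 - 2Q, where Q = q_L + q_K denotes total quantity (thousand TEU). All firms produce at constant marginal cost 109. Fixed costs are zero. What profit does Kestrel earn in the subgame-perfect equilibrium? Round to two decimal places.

2701.13

Solve by backward induction. Given q_L, the follower Kestrel maximises π_K = (403 - 2q_L - 2q_K)q_K - 109q_K.
Setting the follower's marginal profit to zero, 294 - 2q_L - 4q_K = 0, i.e. q_K = (294 - 2q_L)/4.
Larkspur substitutes q_K(q_L) into its own profit: π_L = q_L(403 - 2q_L - (294 - 2q_L)/2) - 109q_L = (256 - q_L)q_L - 109q_L.
The leader's first-order condition 147 - 2q_L = 0 yields q_L = 147/2.
Then q_K = (294 - 2·(147/2))/4 = 147/4.
Price P = 403 - 2·(441/4) = 365/2.
Kestrel's profit: (365/2 - 109)·(147/4) = 2701.1250.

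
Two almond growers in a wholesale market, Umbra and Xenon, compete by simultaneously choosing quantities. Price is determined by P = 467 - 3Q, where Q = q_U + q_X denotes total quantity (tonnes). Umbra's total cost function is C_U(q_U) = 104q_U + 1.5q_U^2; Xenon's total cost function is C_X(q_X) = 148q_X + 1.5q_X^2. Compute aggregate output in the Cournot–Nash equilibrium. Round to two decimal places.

56.83

Umbra's profit: π_U = (467 - 3Q)q_U - (104q_U + (3/2)q_U²). Setting ∂π_U/∂q_U = 0: 363 - 9q_U - 3(q_X) = 0.
Xenon's profit: π_X = (467 - 3Q)q_X - (148q_X + (3/2)q_X²). Setting ∂π_X/∂q_X = 0: 319 - 9q_X - 3(q_U) = 0.
Best responses: q_U = (363 - 3q_X)/9, q_X = (319 - 3q_U)/9.
Substituting one into the other gives q_U = 385/12 and q_X = 99/4.
Total output Q = 385/12 + 99/4 = 341/6.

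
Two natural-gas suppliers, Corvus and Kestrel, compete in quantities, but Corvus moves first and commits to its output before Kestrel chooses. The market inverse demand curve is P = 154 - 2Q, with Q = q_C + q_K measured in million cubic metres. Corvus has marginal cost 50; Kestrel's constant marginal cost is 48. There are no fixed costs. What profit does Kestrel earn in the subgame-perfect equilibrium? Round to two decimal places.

378.13

The follower Kestrel best-responds to any q_C: π_K = (154 - 2Q)q_K - 48q_K.
∂π_K/∂q_K = 106 - 2q_C - 4q_K = 0 gives the reaction function q_K = (106 - 2q_C)/4.
The leader anticipates this reaction. Substituting into P = 154 - 2Q gives P = 101 - q_C, so π_C = (101 - q_C)q_C - 50q_C.
Maximising: ∂π_C/∂q_C = 51 - 2q_C = 0, giving q_C = 51/2.
Then q_K = (106 - 2·(51/2))/4 = 55/4.
Price P = 154 - 2·(157/4) = 151/2.
Kestrel's profit: (151/2 - 48)·(55/4) = 378.1250.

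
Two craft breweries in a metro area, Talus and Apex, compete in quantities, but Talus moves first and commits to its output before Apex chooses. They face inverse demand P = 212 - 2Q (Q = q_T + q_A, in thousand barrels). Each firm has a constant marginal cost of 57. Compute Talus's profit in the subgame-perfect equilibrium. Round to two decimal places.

Solve by backward induction. Given q_T, the follower Apex maximises π_A = (212 - 2q_T - 2q_A)q_A - 57q_A.
∂π_A/∂q_A = 155 - 2q_T - 4q_A = 0 gives the reaction function q_A = (155 - 2q_T)/4.
Talus substitutes q_A(q_T) into its own profit: π_T = q_T(212 - 2q_T - (155 - 2q_T)/2) - 57q_T = (269/2 - q_T)q_T - 57q_T.
Maximising: ∂π_T/∂q_T = 155/2 - 2q_T = 0, giving q_T = 155/4.
Then q_A = (155 - 2·(155/4))/4 = 155/8.
Price P = 212 - 2·(465/8) = 383/4.
Talus's profit: (383/4 - 57)·(155/4) = 1501.5625.

1501.56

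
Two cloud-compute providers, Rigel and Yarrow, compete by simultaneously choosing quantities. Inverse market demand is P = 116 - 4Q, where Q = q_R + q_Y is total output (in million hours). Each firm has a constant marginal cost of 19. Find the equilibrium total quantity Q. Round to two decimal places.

16.17

Each firm earns π_i = (116 - 4Q)q_i - 19q_i.
First-order condition (treating rivals' output as given): 97 - 8q_i - 4q_j = 0.
With identical firms every q_j equals q_i, so q_j = q_i and 97 = 12q_i, giving q_i = 97/12.
Total output Q = 97/12 + 97/12 = 97/6.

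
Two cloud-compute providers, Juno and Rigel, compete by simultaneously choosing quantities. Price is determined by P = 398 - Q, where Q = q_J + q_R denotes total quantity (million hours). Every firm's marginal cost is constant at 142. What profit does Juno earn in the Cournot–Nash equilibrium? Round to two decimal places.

7281.78

A representative firm's profit is π_i = q_i(398 - Q) - 142q_i.
First-order condition (treating rivals' output as given): 256 - 2q_i - q_j = 0.
With identical firms every q_j equals q_i, so q_j = q_i and 256 = 3q_i, giving q_i = 256/3.
Price P = 398 - 512/3 = 682/3.
Juno's profit: (682/3 - 142)·(256/3) = 7281.7778.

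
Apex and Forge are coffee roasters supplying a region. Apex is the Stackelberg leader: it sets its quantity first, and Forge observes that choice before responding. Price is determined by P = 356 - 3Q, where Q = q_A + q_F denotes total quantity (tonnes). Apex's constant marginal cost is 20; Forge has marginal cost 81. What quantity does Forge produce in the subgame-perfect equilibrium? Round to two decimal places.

12.75

Solve by backward induction. Given q_A, the follower Forge maximises π_F = (356 - 3q_A - 3q_F)q_F - 81q_F.
Setting the follower's marginal profit to zero, 275 - 3q_A - 6q_F = 0, i.e. q_F = (275 - 3q_A)/6.
Apex substitutes q_F(q_A) into its own profit: π_A = q_A(356 - 3q_A - (275 - 3q_A)/2) - 20q_A = (437/2 - (3/2)q_A)q_A - 20q_A.
The leader's first-order condition 397/2 - 3q_A = 0 yields q_A = 397/6.
Then q_F = (275 - 3·(397/6))/6 = 51/4.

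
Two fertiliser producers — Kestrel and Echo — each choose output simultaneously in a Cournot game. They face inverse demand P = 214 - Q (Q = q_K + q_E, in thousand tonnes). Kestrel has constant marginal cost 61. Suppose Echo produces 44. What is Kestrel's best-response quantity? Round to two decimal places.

54.50

With the rival's output fixed at 44, Kestrel's profit is π_K = (214 - 44 - q_K)q_K - (61q_K) = (170 - q_K)q_K - (61q_K).
∂π_K/∂q_K = 109 - 2q_K = 0, so q_K = 109/2.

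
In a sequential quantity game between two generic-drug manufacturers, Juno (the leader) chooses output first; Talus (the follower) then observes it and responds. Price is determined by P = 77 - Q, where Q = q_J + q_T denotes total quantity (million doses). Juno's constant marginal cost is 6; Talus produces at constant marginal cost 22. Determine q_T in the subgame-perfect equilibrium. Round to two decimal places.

The follower Talus best-responds to any q_J: π_T = (77 - Q)q_T - 22q_T.
∂π_T/∂q_T = 55 - q_J - 2q_T = 0 gives the reaction function q_T = (55 - q_J)/2.
The leader anticipates this reaction. Substituting into P = 77 - Q gives P = 99/2 - (1/2)q_J, so π_J = (99/2 - (1/2)q_J)q_J - 6q_J.
Leader FOC: 87/2 - q_J = 0, so q_J = 87/2.
Then q_T = (55 - 87/2)/2 = 23/4.

5.75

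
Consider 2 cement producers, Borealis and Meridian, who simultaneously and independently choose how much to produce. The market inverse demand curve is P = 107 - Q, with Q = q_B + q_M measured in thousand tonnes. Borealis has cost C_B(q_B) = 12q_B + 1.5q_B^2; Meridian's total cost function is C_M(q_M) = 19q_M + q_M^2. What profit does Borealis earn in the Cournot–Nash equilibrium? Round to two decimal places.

Borealis's profit: π_B = (107 - Q)q_B - (12q_B + (3/2)q_B²). Setting ∂π_B/∂q_B = 0: 95 - 5q_B - (q_M) = 0.
Meridian's profit: π_M = (107 - Q)q_M - (19q_M + q_M²). Setting ∂π_M/∂q_M = 0: 88 - 4q_M - (q_B) = 0.
Rearranging gives the reaction functions q_B = (95 - q_M)/5 and q_M = (88 - q_B)/4.
Substituting one into the other gives q_B = 292/19 and q_M = 345/19.
Price P = 107 - 637/19 = 1396/19.
Borealis's profit: (1396/19)·(292/19) - 12·(292/19) - (3/2)(292/19)² = 590.4709.

590.47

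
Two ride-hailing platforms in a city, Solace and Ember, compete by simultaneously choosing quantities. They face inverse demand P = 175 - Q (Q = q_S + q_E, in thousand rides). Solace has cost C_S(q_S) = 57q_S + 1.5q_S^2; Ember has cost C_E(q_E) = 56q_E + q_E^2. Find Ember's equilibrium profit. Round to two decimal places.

1260.55

Solace's profit: π_S = (175 - Q)q_S - (57q_S + (3/2)q_S²). Setting ∂π_S/∂q_S = 0: 118 - 5q_S - (q_E) = 0.
Ember's first-order condition: 119 - 4q_E - (q_S) = 0.
Best responses: q_S = (118 - q_E)/5, q_E = (119 - q_S)/4.
Solving the pair: q_S = 353/19, q_E = 477/19.
Price P = 175 - 830/19 = 131.3158.
Ember's profit: 131.3158·(477/19) - 56·(477/19) - (477/19)² = 1260.5485.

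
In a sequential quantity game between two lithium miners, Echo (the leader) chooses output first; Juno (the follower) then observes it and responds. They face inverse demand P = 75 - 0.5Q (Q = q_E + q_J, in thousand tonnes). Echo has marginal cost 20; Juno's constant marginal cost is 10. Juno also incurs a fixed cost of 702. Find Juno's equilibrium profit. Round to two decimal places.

Solve by backward induction. Given q_E, the follower Juno maximises π_J = (75 - (1/2)q_E - (1/2)q_J)q_J - 10q_J.
∂π_J/∂q_J = 65 - (1/2)q_E - q_J = 0 gives the reaction function q_J = (65 - (1/2)q_E).
Echo substitutes q_J(q_E) into its own profit: π_E = q_E(75 - (1/2)q_E - (65 - (1/2)q_E)/2) - 20q_E = (85/2 - (1/4)q_E)q_E - 20q_E.
The leader's first-order condition 45/2 - (1/2)q_E = 0 yields q_E = 45.
Then q_J = (65 - (1/2)·45) = 85/2.
Price P = 75 - (1/2)·(175/2) = 125/4.
Juno's profit: (125/4 - 10)·(85/2) - 702 = 1609/8.

201.13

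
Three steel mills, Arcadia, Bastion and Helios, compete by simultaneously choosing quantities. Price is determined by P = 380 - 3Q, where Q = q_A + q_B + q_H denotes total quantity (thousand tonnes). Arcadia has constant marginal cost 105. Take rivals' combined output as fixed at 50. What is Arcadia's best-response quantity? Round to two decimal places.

20.83

With rivals' combined output fixed at 50, Arcadia's profit is π_A = (380 - 3·50 - 3q_A)q_A - (105q_A) = (230 - 3q_A)q_A - (105q_A).
∂π_A/∂q_A = 125 - 6q_A = 0, so q_A = 125/6.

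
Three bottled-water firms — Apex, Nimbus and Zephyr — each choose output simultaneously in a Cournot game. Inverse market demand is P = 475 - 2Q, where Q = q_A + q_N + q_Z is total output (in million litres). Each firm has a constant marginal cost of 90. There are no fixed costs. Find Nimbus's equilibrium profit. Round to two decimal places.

Each firm earns π_i = (475 - 2Q)q_i - 90q_i.
Setting ∂π_i/∂q_i = 0 with rivals' quantities fixed: 385 - 4q_i - 2·Σ_{j≠i} q_j = 0.
By symmetry each firm produces the same amount; substituting Σ_{j≠i} q_j = 2q_i yields q_i = 385/8.
Price P = 475 - 2·(1155/8) = 745/4.
Nimbus's profit: (745/4 - 90)·(385/8) = 4632.0313.

4632.03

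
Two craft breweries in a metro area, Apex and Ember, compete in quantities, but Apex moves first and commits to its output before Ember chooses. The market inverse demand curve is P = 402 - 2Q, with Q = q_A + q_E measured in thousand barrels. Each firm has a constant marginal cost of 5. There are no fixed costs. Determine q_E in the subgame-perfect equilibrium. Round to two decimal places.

49.63

The follower Ember best-responds to any q_A: π_E = (402 - 2Q)q_E - 5q_E.
Setting the follower's marginal profit to zero, 397 - 2q_A - 4q_E = 0, i.e. q_E = (397 - 2q_A)/4.
Apex substitutes q_E(q_A) into its own profit: π_A = q_A(402 - 2q_A - (397 - 2q_A)/2) - 5q_A = (407/2 - q_A)q_A - 5q_A.
Maximising: ∂π_A/∂q_A = 397/2 - 2q_A = 0, giving q_A = 397/4.
Then q_E = (397 - 2·(397/4))/4 = 397/8.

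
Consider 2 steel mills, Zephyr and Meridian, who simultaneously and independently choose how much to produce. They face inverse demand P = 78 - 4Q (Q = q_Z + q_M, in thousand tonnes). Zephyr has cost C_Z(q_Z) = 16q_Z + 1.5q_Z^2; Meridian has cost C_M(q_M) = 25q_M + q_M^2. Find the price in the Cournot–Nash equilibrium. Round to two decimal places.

46.38

Zephyr's profit: π_Z = (78 - 4Q)q_Z - (16q_Z + (3/2)q_Z²). Setting ∂π_Z/∂q_Z = 0: 62 - 11q_Z - 4(q_M) = 0.
Meridian's profit: π_M = (78 - 4Q)q_M - (25q_M + q_M²). Setting ∂π_M/∂q_M = 0: 53 - 10q_M - 4(q_Z) = 0.
So q_Z = (62 - 4q_M)/11 and q_M = (53 - 4q_Z)/10.
Substituting one into the other gives q_Z = 204/47 and q_M = 335/94.
Total output Q = 743/94, so price P = 78 - 4·(743/94) = 46.3830.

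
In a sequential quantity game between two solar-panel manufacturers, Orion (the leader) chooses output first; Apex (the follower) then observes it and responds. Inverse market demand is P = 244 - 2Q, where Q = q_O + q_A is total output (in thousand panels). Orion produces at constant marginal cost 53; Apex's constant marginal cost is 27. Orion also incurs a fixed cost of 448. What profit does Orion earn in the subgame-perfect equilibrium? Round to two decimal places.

Solve by backward induction. Given q_O, the follower Apex maximises π_A = (244 - 2q_O - 2q_A)q_A - 27q_A.
∂π_A/∂q_A = 217 - 2q_O - 4q_A = 0 gives the reaction function q_A = (217 - 2q_O)/4.
The leader anticipates this reaction. Substituting into P = 244 - 2Q gives P = 271/2 - q_O, so π_O = (271/2 - q_O)q_O - 53q_O.
Maximising: ∂π_O/∂q_O = 165/2 - 2q_O = 0, giving q_O = 165/4.
Then q_A = (217 - 2·(165/4))/4 = 269/8.
Price P = 244 - 2·(599/8) = 377/4.
Orion's profit: (377/4 - 53)·(165/4) - 448 = 1253.5625.

1253.56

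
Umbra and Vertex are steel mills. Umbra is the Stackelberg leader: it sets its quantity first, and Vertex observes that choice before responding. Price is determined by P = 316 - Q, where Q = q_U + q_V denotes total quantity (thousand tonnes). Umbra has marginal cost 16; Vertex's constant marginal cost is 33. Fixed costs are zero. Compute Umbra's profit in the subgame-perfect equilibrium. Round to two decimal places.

Solve by backward induction. Given q_U, the follower Vertex maximises π_V = (316 - q_U - q_V)q_V - 33q_V.
∂π_V/∂q_V = 283 - q_U - 2q_V = 0 gives the reaction function q_V = (283 - q_U)/2.
The leader anticipates this reaction. Substituting into P = 316 - Q gives P = 349/2 - (1/2)q_U, so π_U = (349/2 - (1/2)q_U)q_U - 16q_U.
Maximising: ∂π_U/∂q_U = 317/2 - q_U = 0, giving q_U = 317/2.
Then q_V = (283 - 317/2)/2 = 249/4.
Price P = 316 - 883/4 = 381/4.
Umbra's profit: (381/4 - 16)·(317/2) = 12561.1250.

12561.13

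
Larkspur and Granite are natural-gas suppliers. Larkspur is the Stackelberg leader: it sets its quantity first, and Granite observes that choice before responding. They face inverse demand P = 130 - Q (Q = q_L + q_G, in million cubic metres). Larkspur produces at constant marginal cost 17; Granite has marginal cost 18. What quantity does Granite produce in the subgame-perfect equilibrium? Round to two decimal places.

The follower Granite best-responds to any q_L: π_G = (130 - Q)q_G - 18q_G.
∂π_G/∂q_G = 112 - q_L - 2q_G = 0 gives the reaction function q_G = (112 - q_L)/2.
The leader anticipates this reaction. Substituting into P = 130 - Q gives P = 74 - (1/2)q_L, so π_L = (74 - (1/2)q_L)q_L - 17q_L.
Leader FOC: 57 - q_L = 0, so q_L = 57.
Then q_G = (112 - 57)/2 = 55/2.

27.50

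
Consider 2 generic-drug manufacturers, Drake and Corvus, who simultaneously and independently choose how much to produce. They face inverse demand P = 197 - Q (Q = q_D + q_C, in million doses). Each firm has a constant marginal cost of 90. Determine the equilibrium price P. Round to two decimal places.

125.67

Each firm earns π_i = (197 - Q)q_i - 90q_i.
Setting ∂π_i/∂q_i = 0 with rivals' quantities fixed: 107 - 2q_i - q_j = 0.
With identical firms every q_j equals q_i, so q_j = q_i and 107 = 3q_i, giving q_i = 107/3.
Total output Q = 214/3, so price P = 197 - 214/3 = 377/3.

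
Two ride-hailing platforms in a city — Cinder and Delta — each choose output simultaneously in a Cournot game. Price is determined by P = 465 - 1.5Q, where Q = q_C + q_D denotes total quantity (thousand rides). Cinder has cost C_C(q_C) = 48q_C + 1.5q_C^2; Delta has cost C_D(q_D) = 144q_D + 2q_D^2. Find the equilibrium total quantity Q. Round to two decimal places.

Cinder's profit: π_C = (465 - 1.5Q)q_C - (48q_C + (3/2)q_C²). Setting ∂π_C/∂q_C = 0: 417 - 6q_C - (3/2)(q_D) = 0.
Delta's first-order condition: 321 - 7q_D - (3/2)(q_C) = 0.
So q_C = (417 - (3/2)q_D)/6 and q_D = (321 - (3/2)q_C)/7.
Solving the pair: q_C = 61.3208, q_D = 1734/53.
Total output Q = 61.3208 + 1734/53 = 94.0377.

94.04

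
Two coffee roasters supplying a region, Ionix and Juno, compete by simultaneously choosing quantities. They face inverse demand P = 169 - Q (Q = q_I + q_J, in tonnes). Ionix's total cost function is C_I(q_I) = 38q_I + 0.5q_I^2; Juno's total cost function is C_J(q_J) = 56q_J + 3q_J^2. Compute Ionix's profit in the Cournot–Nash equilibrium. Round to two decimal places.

2478.90

Ionix's profit: π_I = (169 - Q)q_I - (38q_I + (1/2)q_I²). Setting ∂π_I/∂q_I = 0: 131 - 3q_I - (q_J) = 0.
Juno's first-order condition: 113 - 8q_J - (q_I) = 0.
So q_I = (131 - q_J)/3 and q_J = (113 - q_I)/8.
Substituting one into the other gives q_I = 935/23 and q_J = 208/23.
Price P = 169 - 1143/23 = 119.3043.
Ionix's profit: 119.3043·(935/23) - 38·(935/23) - (1/2)(935/23)² = 2478.8989.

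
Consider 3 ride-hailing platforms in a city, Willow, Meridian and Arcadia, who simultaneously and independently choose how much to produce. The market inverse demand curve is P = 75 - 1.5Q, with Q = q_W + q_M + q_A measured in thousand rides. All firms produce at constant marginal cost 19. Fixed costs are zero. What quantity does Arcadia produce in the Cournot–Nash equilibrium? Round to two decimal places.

9.33

Each firm earns π_i = (75 - 1.5Q)q_i - 19q_i.
First-order condition (treating rivals' output as given): 56 - 3q_i - (3/2)·Σ_{j≠i} q_j = 0.
With identical firms every q_j equals q_i, so Σ_{j≠i} q_j = 2q_i and 56 = 6q_i, giving q_i = 28/3.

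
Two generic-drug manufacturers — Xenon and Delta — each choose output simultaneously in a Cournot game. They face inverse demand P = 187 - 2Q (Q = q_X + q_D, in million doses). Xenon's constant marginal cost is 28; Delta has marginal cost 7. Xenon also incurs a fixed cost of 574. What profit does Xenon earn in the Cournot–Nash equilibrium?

Xenon's profit: π_X = (187 - 2Q)q_X - (28q_X). Setting ∂π_X/∂q_X = 0: 159 - 4q_X - 2(q_D) = 0.
Delta's profit: π_D = (187 - 2Q)q_D - (7q_D). Setting ∂π_D/∂q_D = 0: 180 - 4q_D - 2(q_X) = 0.
So q_X = (159 - 2q_D)/4 and q_D = (180 - 2q_X)/4.
Substituting one into the other gives q_X = 23 and q_D = 67/2.
Price P = 187 - 2·(113/2) = 74.
Xenon's profit: (74 - 28)·23 - 574 = 484.

484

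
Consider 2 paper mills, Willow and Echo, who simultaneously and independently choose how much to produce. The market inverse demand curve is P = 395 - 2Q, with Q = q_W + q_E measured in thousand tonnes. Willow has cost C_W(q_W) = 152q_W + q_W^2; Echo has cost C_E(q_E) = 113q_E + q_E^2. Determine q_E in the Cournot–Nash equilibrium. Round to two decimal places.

Willow's profit: π_W = (395 - 2Q)q_W - (152q_W + q_W²). Setting ∂π_W/∂q_W = 0: 243 - 6q_W - 2(q_E) = 0.
Echo's first-order condition: 282 - 6q_E - 2(q_W) = 0.
Rearranging gives the reaction functions q_W = (243 - 2q_E)/6 and q_E = (282 - 2q_W)/6.
Substituting one into the other gives q_W = 447/16 and q_E = 603/16.

37.69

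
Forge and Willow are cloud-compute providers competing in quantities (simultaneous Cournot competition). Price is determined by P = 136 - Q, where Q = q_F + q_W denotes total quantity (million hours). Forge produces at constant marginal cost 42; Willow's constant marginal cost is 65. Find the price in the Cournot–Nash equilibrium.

Forge's profit: π_F = (136 - Q)q_F - (42q_F). Setting ∂π_F/∂q_F = 0: 94 - 2q_F - (q_W) = 0.
Willow's first-order condition: 71 - 2q_W - (q_F) = 0.
So q_F = (94 - q_W)/2 and q_W = (71 - q_F)/2.
Substituting one into the other gives q_F = 39 and q_W = 16.
Total output Q = 55, so price P = 136 - 55 = 81.

81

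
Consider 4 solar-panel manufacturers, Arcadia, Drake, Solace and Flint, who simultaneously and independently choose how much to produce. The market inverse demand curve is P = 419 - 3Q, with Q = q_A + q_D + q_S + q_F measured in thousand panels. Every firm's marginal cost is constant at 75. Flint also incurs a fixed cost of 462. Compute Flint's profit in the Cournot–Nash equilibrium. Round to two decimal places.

1115.81

A representative firm's profit is π_i = q_i(419 - 3Q) - 75q_i.
First-order condition (treating rivals' output as given): 344 - 6q_i - 3·Σ_{j≠i} q_j = 0.
With identical firms every q_j equals q_i, so Σ_{j≠i} q_j = 3q_i and 344 = 15q_i, giving q_i = 344/15.
Price P = 419 - 3·(1376/15) = 719/5.
Flint's profit: (719/5 - 75)·(344/15) - 462 = 1115.8133.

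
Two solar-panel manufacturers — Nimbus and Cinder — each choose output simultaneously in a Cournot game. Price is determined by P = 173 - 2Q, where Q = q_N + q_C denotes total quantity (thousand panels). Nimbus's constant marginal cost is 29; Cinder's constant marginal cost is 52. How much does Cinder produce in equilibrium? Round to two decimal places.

Nimbus's profit: π_N = (173 - 2Q)q_N - (29q_N). Setting ∂π_N/∂q_N = 0: 144 - 4q_N - 2(q_C) = 0.
Cinder's profit: π_C = (173 - 2Q)q_C - (52q_C). Setting ∂π_C/∂q_C = 0: 121 - 4q_C - 2(q_N) = 0.
So q_N = (144 - 2q_C)/4 and q_C = (121 - 2q_N)/4.
Solving the pair: q_N = 167/6, q_C = 49/3.

16.33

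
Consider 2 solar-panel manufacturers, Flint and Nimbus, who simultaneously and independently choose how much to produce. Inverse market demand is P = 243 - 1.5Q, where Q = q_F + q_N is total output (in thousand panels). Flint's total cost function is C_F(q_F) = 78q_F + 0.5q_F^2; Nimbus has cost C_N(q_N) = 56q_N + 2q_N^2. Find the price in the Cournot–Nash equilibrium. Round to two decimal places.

162.90

Flint's profit: π_F = (243 - 1.5Q)q_F - (78q_F + (1/2)q_F²). Setting ∂π_F/∂q_F = 0: 165 - 4q_F - (3/2)(q_N) = 0.
Nimbus's first-order condition: 187 - 7q_N - (3/2)(q_F) = 0.
Rearranging gives the reaction functions q_F = (165 - (3/2)q_N)/4 and q_N = (187 - (3/2)q_F)/7.
Solving the pair: q_F = 33.9612, q_N = 19.4369.
Total output Q = 53.3981, so price P = 243 - (3/2)·53.3981 = 162.9029.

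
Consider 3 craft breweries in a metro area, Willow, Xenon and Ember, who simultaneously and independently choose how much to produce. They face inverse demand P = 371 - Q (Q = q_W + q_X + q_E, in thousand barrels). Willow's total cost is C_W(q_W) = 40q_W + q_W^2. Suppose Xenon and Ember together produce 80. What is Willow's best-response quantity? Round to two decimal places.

62.75

With rivals' combined output fixed at 80, Willow's profit is π_W = (371 - 80 - q_W)q_W - (40q_W + q_W²) = (291 - q_W)q_W - (40q_W + q_W²).
∂π_W/∂q_W = 251 - 4q_W = 0, so q_W = 251/4.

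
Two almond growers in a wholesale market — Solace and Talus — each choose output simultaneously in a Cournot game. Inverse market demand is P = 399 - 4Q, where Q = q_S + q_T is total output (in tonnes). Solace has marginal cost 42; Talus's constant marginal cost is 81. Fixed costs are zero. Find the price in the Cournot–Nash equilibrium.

174

Solace's profit: π_S = (399 - 4Q)q_S - (42q_S). Setting ∂π_S/∂q_S = 0: 357 - 8q_S - 4(q_T) = 0.
Talus's first-order condition: 318 - 8q_T - 4(q_S) = 0.
Best responses: q_S = (357 - 4q_T)/8, q_T = (318 - 4q_S)/8.
Substituting one into the other gives q_S = 33 and q_T = 93/4.
Total output Q = 225/4, so price P = 399 - 4·(225/4) = 174.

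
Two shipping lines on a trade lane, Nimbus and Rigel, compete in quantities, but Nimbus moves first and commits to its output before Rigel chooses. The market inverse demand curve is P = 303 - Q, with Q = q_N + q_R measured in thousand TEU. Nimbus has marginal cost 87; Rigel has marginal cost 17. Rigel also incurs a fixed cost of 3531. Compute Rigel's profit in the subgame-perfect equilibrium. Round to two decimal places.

Solve by backward induction. Given q_N, the follower Rigel maximises π_R = (303 - q_N - q_R)q_R - 17q_R.
Follower FOC: 286 - q_N - 2q_R = 0, so q_R(q_N) = (286 - q_N)/2.
Nimbus substitutes q_R(q_N) into its own profit: π_N = q_N(303 - q_N - (286 - q_N)/2) - 87q_N = (160 - (1/2)q_N)q_N - 87q_N.
The leader's first-order condition 73 - q_N = 0 yields q_N = 73.
Then q_R = (286 - 73)/2 = 213/2.
Price P = 303 - 359/2 = 247/2.
Rigel's profit: (247/2 - 17)·(213/2) - 3531 = 7811.2500.

7811.25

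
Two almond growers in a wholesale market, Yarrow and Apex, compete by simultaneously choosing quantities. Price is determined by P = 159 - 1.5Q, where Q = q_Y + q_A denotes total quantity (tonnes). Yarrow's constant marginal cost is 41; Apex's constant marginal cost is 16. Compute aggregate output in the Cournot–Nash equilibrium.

Yarrow's profit: π_Y = (159 - 1.5Q)q_Y - (41q_Y). Setting ∂π_Y/∂q_Y = 0: 118 - 3q_Y - (3/2)(q_A) = 0.
Apex's first-order condition: 143 - 3q_A - (3/2)(q_Y) = 0.
Rearranging gives the reaction functions q_Y = (118 - (3/2)q_A)/3 and q_A = (143 - (3/2)q_Y)/3.
Substituting one into the other gives q_Y = 62/3 and q_A = 112/3.
Total output Q = 62/3 + 112/3 = 58.

58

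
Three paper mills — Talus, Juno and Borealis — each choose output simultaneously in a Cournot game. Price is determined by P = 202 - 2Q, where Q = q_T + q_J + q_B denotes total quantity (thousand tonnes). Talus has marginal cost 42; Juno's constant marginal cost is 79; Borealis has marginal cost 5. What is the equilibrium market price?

Talus's profit: π_T = (202 - 2Q)q_T - (42q_T). Setting ∂π_T/∂q_T = 0: 160 - 4q_T - 2(q_J + q_B) = 0.
Juno's first-order condition: 123 - 4q_J - 2(q_T + q_B) = 0.
Borealis's profit: π_B = (202 - 2Q)q_B - (5q_B). Setting ∂π_B/∂q_B = 0: 197 - 4q_B - 2(q_T + q_J) = 0.
Summing all 3 equations gives 480 − 8Q = 0, hence Q = 60.
Back-substituting: q_T = (160 − 120)/2 = 20, q_J = (123 − 120)/2 = 3/2, q_B = (197 − 120)/2 = 77/2.
Total output Q = 60, so price P = 202 - 2·60 = 82.

82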